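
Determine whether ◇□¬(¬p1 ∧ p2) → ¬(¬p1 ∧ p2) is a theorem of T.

Invalid (countermodel exists)

Tableau for the negation ¬(◇□¬(¬p1 ∧ p2) → ¬(¬p1 ∧ p2)):
1. ¬(◇□¬(¬p1 ∧ p2) → ¬(¬p1 ∧ p2)), u
2. ◇□¬(¬p1 ∧ p2), u
3. ¬p1 ∧ p2, u
4. ¬p1, u
5. p2, u
6. □¬(¬p1 ∧ p2), v
7. ¬(¬p1 ∧ p2), v
8. ¬p2, v
Accessibility: uRu, uRv, vRv
The negation has an open branch (countermodel exists).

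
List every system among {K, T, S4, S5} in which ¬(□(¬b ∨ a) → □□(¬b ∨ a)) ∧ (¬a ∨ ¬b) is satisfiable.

T-tableau for the formula:
1. ¬(□(¬b ∨ a) → □□(¬b ∨ a)) ∧ (¬a ∨ ¬b), u
2. ¬(□(¬b ∨ a) → □□(¬b ∨ a)), u
3. ¬a ∨ ¬b, u
4. □(¬b ∨ a), u
5. ¬□□(¬b ∨ a), u
6. ¬b ∨ a, u
7. ¬b, u
8. a, u
9. ¬□(¬b ∨ a), v
10. ¬b ∨ a, v
11. a, v
12. ¬(¬b ∨ a), w
13. b, w
14. ¬a, w
Accessibility: uRu, uRv, vRv, vRw, wRw
Complete open branch: satisfiable in T, hence also in K (this T-model is also a K-model).
S4-tableau for the formula:
1. ¬(□(¬b ∨ a) → □□(¬b ∨ a)) ∧ (¬a ∨ ¬b), u
2. ¬(□(¬b ∨ a) → □□(¬b ∨ a)), u
3. ¬a ∨ ¬b, u
4. □(¬b ∨ a), u
5. ¬□□(¬b ∨ a), u
6. ¬b ∨ a, u
7. ¬b, u
8. a, u
9. ¬□(¬b ∨ a), v
10. ¬b ∨ a, v
11. a, v
12. ¬(¬b ∨ a), w
13. b, w
14. ¬a, w
15. ¬b ∨ a, w
16. a, w
Accessibility: uRu, uRv, uRw, vRv, vRw, wRw
Branch closes: a and ¬a both at w.
Every branch closes (one shown): unsatisfiable in S4, hence also in S5 (every S5-frame is an S4-frame).

K, T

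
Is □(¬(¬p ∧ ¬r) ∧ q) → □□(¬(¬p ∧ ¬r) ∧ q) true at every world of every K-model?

Tableau for the negation ¬(□(¬(¬p ∧ ¬r) ∧ q) → □□(¬(¬p ∧ ¬r) ∧ q)):
1. ¬(□(¬(¬p ∧ ¬r) ∧ q) → □□(¬(¬p ∧ ¬r) ∧ q)), 0
2. □(¬(¬p ∧ ¬r) ∧ q), 0
3. ¬□□(¬(¬p ∧ ¬r) ∧ q), 0
4. ¬□(¬(¬p ∧ ¬r) ∧ q), 1
5. ¬(¬p ∧ ¬r) ∧ q, 1
6. ¬(¬p ∧ ¬r), 1
7. q, 1
8. r, 1
9. ¬(¬(¬p ∧ ¬r) ∧ q), 2
10. ¬q, 2
Accessibility: 0R1, 1R2
The negation has an open branch (countermodel exists).

Invalid (countermodel exists)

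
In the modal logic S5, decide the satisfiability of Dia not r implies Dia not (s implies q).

Satisfiable

1. Dia not r implies Dia not (s implies q), w0
2. Dia not (s implies q), w0
3. not (s implies q), w1
4. s, w1
5. not q, w1
Accessibility: w0Rw0, w0Rw1, w1Rw0, w1Rw1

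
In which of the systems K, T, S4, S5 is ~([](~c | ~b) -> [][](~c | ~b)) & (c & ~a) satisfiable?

K, T

T-tableau for the formula:
1. ~([](~c | ~b) -> [][](~c | ~b)) & (c & ~a), u
2. ~([](~c | ~b) -> [][](~c | ~b)), u
3. c & ~a, u
4. [](~c | ~b), u
5. ~[][](~c | ~b), u
6. c, u
7. ~a, u
8. ~c | ~b, u
9. ~b, u
10. ~[](~c | ~b), v
11. ~c | ~b, v
12. ~b, v
13. ~(~c | ~b), w
14. c, w
15. b, w
Accessibility: uRu, uRv, vRv, vRw, wRw
Complete open branch: satisfiable in T, hence also in K (this T-model is also a K-model).
S4-tableau for the formula:
1. ~([](~c | ~b) -> [][](~c | ~b)) & (c & ~a), u
2. ~([](~c | ~b) -> [][](~c | ~b)), u
3. c & ~a, u
4. [](~c | ~b), u
5. ~[][](~c | ~b), u
6. c, u
7. ~a, u
8. ~c | ~b, u
9. ~b, u
10. ~[](~c | ~b), v
11. ~c | ~b, v
12. ~b, v
13. ~(~c | ~b), w
14. c, w
15. b, w
16. ~c | ~b, w
17. ~b, w
Accessibility: uRu, uRv, uRw, vRv, vRw, wRw
Branch closes: b and ~b both at w.
Every branch closes (one shown): unsatisfiable in S4, hence also in S5 (every S5-frame is an S4-frame).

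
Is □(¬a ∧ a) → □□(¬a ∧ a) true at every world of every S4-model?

Tableau for the negation ¬(□(¬a ∧ a) → □□(¬a ∧ a)):
1. ¬(□(¬a ∧ a) → □□(¬a ∧ a)), w0
2. □(¬a ∧ a), w0   [¬→-rule on 1]
3. ¬□□(¬a ∧ a), w0   [¬→-rule on 1]
4. ¬a ∧ a, w0   [□-rule on 2 via w0Rw0]
5. ¬a, w0   [∧-rule on 4]
6. a, w0   [∧-rule on 4]
Accessibility: w0Rw0
Branch closes: a and ¬a both at w0.
Every branch of the negation's tableau closes; the branch above is one of them.

Valid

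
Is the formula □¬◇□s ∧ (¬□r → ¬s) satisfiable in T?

1. □¬◇□s ∧ (¬□r → ¬s), 0
2. □¬◇□s, 0
3. ¬□r → ¬s, 0
4. ¬◇□s, 0
5. ¬□s, 0
6. ¬s, 0
7. ¬s, 1
8. ¬◇□s, 1
9. ¬□s, 1
10. ¬s, 2
11. ¬□s, 2
12. ¬s, 3
Accessibility: 0R0, 0R1, 1R1, 1R2, 2R2, 2R3, 3R3

Satisfiable (open branch found)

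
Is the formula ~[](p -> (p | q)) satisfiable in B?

Unsatisfiable

1. ~[](p -> (p | q)), w0
2. ~(p -> (p | q)), w1   [~[]-rule on 1: fresh world w1, w0Rw1]
3. p, w1   [~->-rule on 2]
4. ~(p | q), w1   [~->-rule on 2]
5. ~p, w1   [~|-rule on 4]
6. ~q, w1   [~|-rule on 4]
Accessibility: w0Rw0, w0Rw1, w1Rw0, w1Rw1
Branch closes: p and ~p both at w1.
(One branch shown.) All branches close.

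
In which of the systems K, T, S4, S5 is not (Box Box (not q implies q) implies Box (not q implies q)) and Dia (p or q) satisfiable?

K-tableau for the formula:
1. not (Box Box (not q implies q) implies Box (not q implies q)) and Dia (p or q), w0
2. not (Box Box (not q implies q) implies Box (not q implies q)), w0   [and-rule on 1]
3. Dia (p or q), w0   [and-rule on 1]
4. Box Box (not q implies q), w0   [neg-implies-rule on 2]
5. not Box (not q implies q), w0   [neg-implies-rule on 2]
6. p or q, w1   [Dia-rule on 3: fresh world w1, w0Rw1]
7. Box (not q implies q), w1   [Box-rule on 4 via w0Rw1]
8. q, w1   [or-rule on 6 (branches; this branch)]
9. not (not q implies q), w2   [neg-Box-rule on 5: fresh world w2, w0Rw2]
10. not q, w2   [neg-implies-rule on 9]
11. Box (not q implies q), w2   [Box-rule on 4 via w0Rw2]
Accessibility: w0Rw1, w0Rw2
Complete open branch: satisfiable in K.
T-tableau for the formula:
1. not (Box Box (not q implies q) implies Box (not q implies q)) and Dia (p or q), w0
2. not (Box Box (not q implies q) implies Box (not q implies q)), w0   [and-rule on 1]
3. Dia (p or q), w0   [and-rule on 1]
4. Box Box (not q implies q), w0   [neg-implies-rule on 2]
5. not Box (not q implies q), w0   [neg-implies-rule on 2]
6. Box (not q implies q), w0   [Box-rule on 4 via w0Rw0]
7. not q implies q, w0   [Box-rule on 6 via w0Rw0]
8. q, w0   [implies-rule on 7 (branches; this branch)]
9. p or q, w1   [Dia-rule on 3: fresh world w1, w0Rw1]
10. Box (not q implies q), w1   [Box-rule on 4 via w0Rw1]
11. not q implies q, w1   [Box-rule on 6 via w0Rw1]
12. q, w1   [or-rule on 9 (branches; this branch)]
13. not (not q implies q), w2   [neg-Box-rule on 5: fresh world w2, w0Rw2]
14. not q, w2   [neg-implies-rule on 13]
15. Box (not q implies q), w2   [Box-rule on 4 via w0Rw2]
16. not q implies q, w2   [Box-rule on 6 via w0Rw2]
17. q, w2   [implies-rule on 16 (branches; this branch)]
Accessibility: w0Rw0, w0Rw1, w0Rw2, w1Rw1, w2Rw2
Branch closes: q and not q both at w2.
Every branch closes (one shown): unsatisfiable in T, hence also in S4, S5 (every S4/S5-frame is a T-frame).

K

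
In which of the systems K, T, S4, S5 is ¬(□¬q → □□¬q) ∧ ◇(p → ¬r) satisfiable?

K, T

S4-tableau for the formula:
1. ¬(□¬q → □□¬q) ∧ ◇(p → ¬r), 0
2. ¬(□¬q → □□¬q), 0   [∧-rule on 1]
3. ◇(p → ¬r), 0   [∧-rule on 1]
4. □¬q, 0   [¬→-rule on 2]
5. ¬□□¬q, 0   [¬→-rule on 2]
6. ¬q, 0   [□-rule on 4 via 0R0]
7. p → ¬r, 1   [◇-rule on 3: fresh world 1, 0R1]
8. ¬q, 1   [□-rule on 4 via 0R1]
9. ¬r, 1   [→-rule on 7 (branches; this branch)]
10. ¬□¬q, 2   [¬□-rule on 5: fresh world 2, 0R2]
11. ¬q, 2   [□-rule on 4 via 0R2]
12. q, 3   [¬□-rule on 10: fresh world 3, 2R3]
13. ¬q, 3   [□-rule on 4 via 0R3]
Accessibility: 0R0, 0R1, 0R2, 0R3, 1R1, 2R2, 2R3, 3R3
Branch closes: q and ¬q both at 3.
Every branch closes (one shown): unsatisfiable in S4, hence also in S5 (every S5-frame is an S4-frame).
T-tableau for the formula:
1. ¬(□¬q → □□¬q) ∧ ◇(p → ¬r), 0
2. ¬(□¬q → □□¬q), 0   [∧-rule on 1]
3. ◇(p → ¬r), 0   [∧-rule on 1]
4. □¬q, 0   [¬→-rule on 2]
5. ¬□□¬q, 0   [¬→-rule on 2]
6. ¬q, 0   [□-rule on 4 via 0R0]
7. p → ¬r, 1   [◇-rule on 3: fresh world 1, 0R1]
8. ¬q, 1   [□-rule on 4 via 0R1]
9. ¬r, 1   [→-rule on 7 (branches; this branch)]
10. ¬□¬q, 2   [¬□-rule on 5: fresh world 2, 0R2]
11. ¬q, 2   [□-rule on 4 via 0R2]
12. q, 3   [¬□-rule on 10: fresh world 3, 2R3]
Accessibility: 0R0, 0R1, 0R2, 1R1, 2R2, 2R3, 3R3
Complete open branch: satisfiable in T, hence also in K (this T-model is also a K-model).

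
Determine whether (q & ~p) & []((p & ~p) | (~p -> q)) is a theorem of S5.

Tableau for the negation ~((q & ~p) & []((p & ~p) | (~p -> q))):
1. ~((q & ~p) & []((p & ~p) | (~p -> q))), 0
2. ~[]((p & ~p) | (~p -> q)), 0
3. ~((p & ~p) | (~p -> q)), 1
4. ~(p & ~p), 1
5. ~(~p -> q), 1
6. ~p, 1
7. ~q, 1
Accessibility: 0R0, 0R1, 1R0, 1R1
The negation has an open branch (countermodel exists).

Invalid (countermodel exists)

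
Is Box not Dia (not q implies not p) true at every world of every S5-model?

Not valid

Tableau for the negation not Box not Dia (not q implies not p):
1. not Box not Dia (not q implies not p), 0
2. Dia (not q implies not p), 1
3. not q implies not p, 2
4. not p, 2
Accessibility: 0R0, 0R1, 0R2, 1R0, 1R1, 1R2, 2R0, 2R1, 2R2
The negation has an open branch (countermodel exists).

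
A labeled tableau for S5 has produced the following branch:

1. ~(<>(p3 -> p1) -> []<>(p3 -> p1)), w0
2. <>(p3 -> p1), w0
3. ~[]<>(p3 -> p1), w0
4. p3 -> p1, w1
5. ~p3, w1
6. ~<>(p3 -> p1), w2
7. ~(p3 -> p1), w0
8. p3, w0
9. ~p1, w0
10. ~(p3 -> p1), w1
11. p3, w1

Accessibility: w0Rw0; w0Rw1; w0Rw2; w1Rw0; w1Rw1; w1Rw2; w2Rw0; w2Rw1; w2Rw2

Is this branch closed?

Both p3 and ~p3 appear at w1.

Closed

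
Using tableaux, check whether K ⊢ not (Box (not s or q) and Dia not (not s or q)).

Valid

Tableau for the negation Box (not s or q) and Dia not (not s or q):
1. Box (not s or q) and Dia not (not s or q), 0
2. Box (not s or q), 0
3. Dia not (not s or q), 0
4. not (not s or q), 1
5. s, 1
6. not q, 1
7. not s or q, 1
8. q, 1
Accessibility: 0R1
Branch closes: q and not q both at 1.
Every branch of the negation's tableau closes; the branch above is one of them.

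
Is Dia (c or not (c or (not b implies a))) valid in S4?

No, not valid

Tableau for the negation not Dia (c or not (c or (not b implies a))):
1. not Dia (c or not (c or (not b implies a))), w0
2. not (c or not (c or (not b implies a))), w0
3. not c, w0
4. c or (not b implies a), w0
5. not b implies a, w0
6. a, w0
Accessibility: w0Rw0
The negation has an open branch (countermodel exists).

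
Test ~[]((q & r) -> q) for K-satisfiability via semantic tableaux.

1. ~[]((q & r) -> q), 0
2. ~((q & r) -> q), 1
3. q & r, 1
4. ~q, 1
5. q, 1
6. r, 1
Accessibility: 0R1
Branch closes: q and ~q both at 1.
All branches of the tableau close; one closing branch shown above.

Unsatisfiable (every branch closes)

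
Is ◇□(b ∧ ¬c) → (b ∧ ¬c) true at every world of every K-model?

Tableau for the negation ¬(◇□(b ∧ ¬c) → (b ∧ ¬c)):
1. ¬(◇□(b ∧ ¬c) → (b ∧ ¬c)), w0
2. ◇□(b ∧ ¬c), w0   [¬→-rule on 1]
3. ¬(b ∧ ¬c), w0   [¬→-rule on 1]
4. c, w0   [¬∧-rule on 3 (branches; this branch)]
5. □(b ∧ ¬c), w1   [◇-rule on 2: fresh world w1, w0Rw1]
Accessibility: w0Rw1
The negation has an open branch (countermodel exists).

No, not valid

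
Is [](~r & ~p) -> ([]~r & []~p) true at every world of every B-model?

Tableau for the negation ~([](~r & ~p) -> ([]~r & []~p)):
1. ~([](~r & ~p) -> ([]~r & []~p)), u
2. [](~r & ~p), u
3. ~([]~r & []~p), u
4. ~r & ~p, u
5. ~r, u
6. ~p, u
7. ~[]~p, u
8. p, v
9. ~r & ~p, v
10. ~r, v
11. ~p, v
Accessibility: uRu, uRv, vRu, vRv
Branch closes: p and ~p both at v.
All branches of the negation close; one closing branch shown above.

Valid in B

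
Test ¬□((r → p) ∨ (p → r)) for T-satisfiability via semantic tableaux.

No, unsatisfiable

1. ¬□((r → p) ∨ (p → r)), u
2. ¬((r → p) ∨ (p → r)), v
3. ¬(r → p), v
4. ¬(p → r), v
5. r, v
6. ¬p, v
7. p, v
8. ¬r, v
Accessibility: uRu, uRv, vRv
Branch closes: p and ¬p both at v.
(One branch shown.) All branches close.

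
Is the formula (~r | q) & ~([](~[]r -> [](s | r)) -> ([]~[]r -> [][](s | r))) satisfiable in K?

Unsatisfiable (every branch closes)

1. (~r | q) & ~([](~[]r -> [](s | r)) -> ([]~[]r -> [][](s | r))), w0
2. ~r | q, w0
3. ~([](~[]r -> [](s | r)) -> ([]~[]r -> [][](s | r))), w0
4. [](~[]r -> [](s | r)), w0
5. ~([]~[]r -> [][](s | r)), w0
6. []~[]r, w0
7. ~[][](s | r), w0
8. q, w0
9. ~[](s | r), w1
10. ~[]r -> [](s | r), w1
11. ~[]r, w1
12. [](s | r), w1
13. ~(s | r), w2
14. ~s, w2
15. ~r, w2
16. s | r, w2
17. r, w2
Accessibility: w0Rw1, w1Rw2
Branch closes: r and ~r both at w2.
(One branch shown.) All branches close.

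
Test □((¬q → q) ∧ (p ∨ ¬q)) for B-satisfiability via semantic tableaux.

1. □((¬q → q) ∧ (p ∨ ¬q)), 0
2. (¬q → q) ∧ (p ∨ ¬q), 0
3. ¬q → q, 0
4. p ∨ ¬q, 0
5. q, 0
6. p, 0
Accessibility: 0R0

Yes, satisfiable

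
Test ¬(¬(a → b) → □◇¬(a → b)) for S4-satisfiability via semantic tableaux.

1. ¬(¬(a → b) → □◇¬(a → b)), u
2. ¬(a → b), u   [¬→-rule on 1]
3. ¬□◇¬(a → b), u   [¬→-rule on 1]
4. a, u   [¬→-rule on 2]
5. ¬b, u   [¬→-rule on 2]
6. ¬◇¬(a → b), v   [¬□-rule on 3: fresh world v, uRv]
7. a → b, v   [¬◇-rule on 6 via vRv]
8. b, v   [→-rule on 7 (branches; this branch)]
Accessibility: uRu, uRv, vRv

Satisfiable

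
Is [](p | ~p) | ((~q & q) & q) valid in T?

Valid in T

Tableau for the negation ~([](p | ~p) | ((~q & q) & q)):
1. ~([](p | ~p) | ((~q & q) & q)), u
2. ~[](p | ~p), u   [~|-rule on 1]
3. ~((~q & q) & q), u   [~|-rule on 1]
4. ~(~q & q), u   [~&-rule on 3 (branches; this branch)]
5. ~q, u   [~&-rule on 4 (branches; this branch)]
6. ~(p | ~p), v   [~[]-rule on 2: fresh world v, uRv]
7. ~p, v   [~|-rule on 6]
8. p, v   [~|-rule on 6]
Accessibility: uRu, uRv, vRv
Branch closes: p and ~p both at v.
Every branch of the negation's tableau closes; the branch above is one of them.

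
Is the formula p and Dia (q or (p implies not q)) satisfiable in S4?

Satisfiable

1. p and Dia (q or (p implies not q)), u
2. p, u
3. Dia (q or (p implies not q)), u
4. q or (p implies not q), v
5. p implies not q, v
6. not q, v
Accessibility: uRu, uRv, vRv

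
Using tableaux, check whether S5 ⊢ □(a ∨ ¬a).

Tableau for the negation ¬□(a ∨ ¬a):
1. ¬□(a ∨ ¬a), w0
2. ¬(a ∨ ¬a), w1
3. ¬a, w1
4. a, w1
Accessibility: w0Rw0, w0Rw1, w1Rw0, w1Rw1
Branch closes: a and ¬a both at w1.
Every branch of the negation's tableau closes; the branch above is one of them.

Yes, valid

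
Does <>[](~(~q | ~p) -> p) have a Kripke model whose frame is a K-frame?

Satisfiable (open branch found)

1. <>[](~(~q | ~p) -> p), 0
2. [](~(~q | ~p) -> p), 1
Accessibility: 0R1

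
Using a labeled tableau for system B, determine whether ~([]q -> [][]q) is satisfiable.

Yes, satisfiable

1. ~([]q -> [][]q), u
2. []q, u   [~->-rule on 1]
3. ~[][]q, u   [~->-rule on 1]
4. q, u   [[]-rule on 2 via uRu]
5. ~[]q, v   [~[]-rule on 3: fresh world v, uRv]
6. q, v   [[]-rule on 2 via uRv]
7. ~q, w   [~[]-rule on 5: fresh world w, vRw]
Accessibility: uRu, uRv, vRu, vRv, vRw, wRv, wRw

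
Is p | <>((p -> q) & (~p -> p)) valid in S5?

Invalid (countermodel exists)

Tableau for the negation ~(p | <>((p -> q) & (~p -> p))):
1. ~(p | <>((p -> q) & (~p -> p))), u
2. ~p, u
3. ~<>((p -> q) & (~p -> p)), u
4. ~((p -> q) & (~p -> p)), u
5. ~(~p -> p), u
Accessibility: uRu
The negation has an open branch (countermodel exists).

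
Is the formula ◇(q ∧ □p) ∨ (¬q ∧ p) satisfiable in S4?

Satisfiable (open branch found)

1. ◇(q ∧ □p) ∨ (¬q ∧ p), u
2. ¬q ∧ p, u   [∨-rule on 1 (branches; this branch)]
3. ¬q, u   [∧-rule on 2]
4. p, u   [∧-rule on 2]
Accessibility: uRu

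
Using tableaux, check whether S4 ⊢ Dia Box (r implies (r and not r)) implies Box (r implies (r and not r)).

Tableau for the negation not (Dia Box (r implies (r and not r)) implies Box (r implies (r and not r))):
1. not (Dia Box (r implies (r and not r)) implies Box (r implies (r and not r))), 0
2. Dia Box (r implies (r and not r)), 0   [neg-implies-rule on 1]
3. not Box (r implies (r and not r)), 0   [neg-implies-rule on 1]
4. Box (r implies (r and not r)), 1   [Dia-rule on 2: fresh world 1, 0R1]
5. r implies (r and not r), 1   [Box-rule on 4 via 1R1]
6. not r, 1   [implies-rule on 5 (branches; this branch)]
7. not (r implies (r and not r)), 2   [neg-Box-rule on 3: fresh world 2, 0R2]
8. r, 2   [neg-implies-rule on 7]
9. not (r and not r), 2   [neg-implies-rule on 7]
Accessibility: 0R0, 0R1, 0R2, 1R1, 2R2
The negation has an open branch (countermodel exists).

Not valid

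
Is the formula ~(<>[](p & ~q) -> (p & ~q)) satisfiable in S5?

Unsatisfiable (every branch closes)

1. ~(<>[](p & ~q) -> (p & ~q)), 0
2. <>[](p & ~q), 0
3. ~(p & ~q), 0
4. q, 0
5. [](p & ~q), 1
6. p & ~q, 0
7. p, 0
8. ~q, 0
Accessibility: 0R0, 0R1, 1R0, 1R1
Branch closes: q and ~q both at 0.
All branches of the tableau close; one closing branch shown above.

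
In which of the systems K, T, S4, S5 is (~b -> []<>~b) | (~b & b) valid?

S5

S5-tableau for the negation ~((~b -> []<>~b) | (~b & b)):
1. ~((~b -> []<>~b) | (~b & b)), u
2. ~(~b -> []<>~b), u   [~|-rule on 1]
3. ~(~b & b), u   [~|-rule on 1]
4. ~b, u   [~->-rule on 2]
5. ~[]<>~b, u   [~->-rule on 2]
6. ~<>~b, v   [~[]-rule on 5: fresh world v, uRv]
7. b, u   [~<>-rule on 6 via vRu]
Accessibility: uRu, uRv, vRu, vRv
Branch closes: b and ~b both at u.
Every branch closes (one shown): valid in S5.
S4-tableau for the negation ~((~b -> []<>~b) | (~b & b)):
1. ~((~b -> []<>~b) | (~b & b)), u
2. ~(~b -> []<>~b), u   [~|-rule on 1]
3. ~(~b & b), u   [~|-rule on 1]
4. ~b, u   [~->-rule on 2]
5. ~[]<>~b, u   [~->-rule on 2]
6. ~<>~b, v   [~[]-rule on 5: fresh world v, uRv]
7. b, v   [~<>-rule on 6 via vRv]
Accessibility: uRu, uRv, vRv
Complete open branch: countermodel on an S4-frame, so not valid in S4, nor in K, T (the same frame is also a K-frame and a T-frame).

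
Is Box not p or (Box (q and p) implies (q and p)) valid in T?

Valid

Tableau for the negation not (Box not p or (Box (q and p) implies (q and p))):
1. not (Box not p or (Box (q and p) implies (q and p))), u
2. not Box not p, u
3. not (Box (q and p) implies (q and p)), u
4. Box (q and p), u
5. not (q and p), u
6. q and p, u
7. q, u
8. p, u
9. not p, u
Accessibility: uRu
Branch closes: p and not p both at u.
Every branch of the negation's tableau closes; the branch above is one of them.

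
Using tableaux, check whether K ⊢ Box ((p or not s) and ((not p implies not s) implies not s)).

Tableau for the negation not Box ((p or not s) and ((not p implies not s) implies not s)):
1. not Box ((p or not s) and ((not p implies not s) implies not s)), 0
2. not ((p or not s) and ((not p implies not s) implies not s)), 1   [neg-Box-rule on 1: fresh world 1, 0R1]
3. not ((not p implies not s) implies not s), 1   [neg-and-rule on 2 (branches; this branch)]
4. not p implies not s, 1   [neg-implies-rule on 3]
5. s, 1   [neg-implies-rule on 3]
6. p, 1   [implies-rule on 4 (branches; this branch)]
Accessibility: 0R1
The negation has an open branch (countermodel exists).

Not valid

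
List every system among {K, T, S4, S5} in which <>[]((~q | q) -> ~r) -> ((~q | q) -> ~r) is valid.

S5-tableau for the negation ~(<>[]((~q | q) -> ~r) -> ((~q | q) -> ~r)):
1. ~(<>[]((~q | q) -> ~r) -> ((~q | q) -> ~r)), u
2. <>[]((~q | q) -> ~r), u   [~->-rule on 1]
3. ~((~q | q) -> ~r), u   [~->-rule on 1]
4. ~q | q, u   [~->-rule on 3]
5. r, u   [~->-rule on 3]
6. q, u   [|-rule on 4 (branches; this branch)]
7. []((~q | q) -> ~r), v   [<>-rule on 2: fresh world v, uRv]
8. (~q | q) -> ~r, u   [[]-rule on 7 via vRu]
9. (~q | q) -> ~r, v   [[]-rule on 7 via vRv]
10. ~(~q | q), u   [->-rule on 8 (branches; this branch)]
11. ~q, u   [~|-rule on 10]
Accessibility: uRu, uRv, vRu, vRv
Branch closes: q and ~q both at u.
Every branch closes (one shown): valid in S5.
S4-tableau for the negation ~(<>[]((~q | q) -> ~r) -> ((~q | q) -> ~r)):
1. ~(<>[]((~q | q) -> ~r) -> ((~q | q) -> ~r)), u
2. <>[]((~q | q) -> ~r), u   [~->-rule on 1]
3. ~((~q | q) -> ~r), u   [~->-rule on 1]
4. ~q | q, u   [~->-rule on 3]
5. r, u   [~->-rule on 3]
6. q, u   [|-rule on 4 (branches; this branch)]
7. []((~q | q) -> ~r), v   [<>-rule on 2: fresh world v, uRv]
8. (~q | q) -> ~r, v   [[]-rule on 7 via vRv]
9. ~r, v   [->-rule on 8 (branches; this branch)]
Accessibility: uRu, uRv, vRv
Complete open branch: countermodel on an S4-frame, so not valid in S4, nor in K, T (the same frame is also a K-frame and a T-frame).

S5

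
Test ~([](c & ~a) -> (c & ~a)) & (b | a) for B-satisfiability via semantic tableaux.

1. ~([](c & ~a) -> (c & ~a)) & (b | a), u
2. ~([](c & ~a) -> (c & ~a)), u
3. b | a, u
4. [](c & ~a), u
5. ~(c & ~a), u
6. c & ~a, u
7. c, u
8. ~a, u
9. b, u
10. a, u
Accessibility: uRu
Branch closes: a and ~a both at u.
Every branch closes; the branch above is one of them.

No, unsatisfiable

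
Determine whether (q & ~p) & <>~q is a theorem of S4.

Tableau for the negation ~((q & ~p) & <>~q):
1. ~((q & ~p) & <>~q), w0
2. ~<>~q, w0
3. q, w0
Accessibility: w0Rw0
The negation has an open branch (countermodel exists).

No, not valid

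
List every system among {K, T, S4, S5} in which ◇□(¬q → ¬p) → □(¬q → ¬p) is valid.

S5

S4-tableau for the negation ¬(◇□(¬q → ¬p) → □(¬q → ¬p)):
1. ¬(◇□(¬q → ¬p) → □(¬q → ¬p)), w0
2. ◇□(¬q → ¬p), w0   [¬→-rule on 1]
3. ¬□(¬q → ¬p), w0   [¬→-rule on 1]
4. □(¬q → ¬p), w1   [◇-rule on 2: fresh world w1, w0Rw1]
5. ¬q → ¬p, w1   [□-rule on 4 via w1Rw1]
6. ¬p, w1   [→-rule on 5 (branches; this branch)]
7. ¬(¬q → ¬p), w2   [¬□-rule on 3: fresh world w2, w0Rw2]
8. ¬q, w2   [¬→-rule on 7]
9. p, w2   [¬→-rule on 7]
Accessibility: w0Rw0, w0Rw1, w0Rw2, w1Rw1, w2Rw2
Complete open branch: countermodel on an S4-frame, so not valid in S4, nor in K, T (the same frame is also a K-frame and a T-frame).
S5-tableau for the negation ¬(◇□(¬q → ¬p) → □(¬q → ¬p)):
1. ¬(◇□(¬q → ¬p) → □(¬q → ¬p)), w0
2. ◇□(¬q → ¬p), w0   [¬→-rule on 1]
3. ¬□(¬q → ¬p), w0   [¬→-rule on 1]
4. □(¬q → ¬p), w1   [◇-rule on 2: fresh world w1, w0Rw1]
5. ¬q → ¬p, w0   [□-rule on 4 via w1Rw0]
6. ¬q → ¬p, w1   [□-rule on 4 via w1Rw1]
7. ¬p, w0   [→-rule on 5 (branches; this branch)]
8. ¬p, w1   [→-rule on 6 (branches; this branch)]
9. ¬(¬q → ¬p), w2   [¬□-rule on 3: fresh world w2, w0Rw2]
10. ¬q, w2   [¬→-rule on 9]
11. p, w2   [¬→-rule on 9]
12. ¬q → ¬p, w2   [□-rule on 4 via w1Rw2]
13. ¬p, w2   [→-rule on 12 (branches; this branch)]
Accessibility: w0Rw0, w0Rw1, w0Rw2, w1Rw0, w1Rw1, w1Rw2, w2Rw0, w2Rw1, w2Rw2
Branch closes: p and ¬p both at w2.
Every branch closes (one shown): valid in S5.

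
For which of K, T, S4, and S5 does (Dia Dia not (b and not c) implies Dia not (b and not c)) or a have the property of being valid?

S4, S5

T-tableau for the negation not ((Dia Dia not (b and not c) implies Dia not (b and not c)) or a):
1. not ((Dia Dia not (b and not c) implies Dia not (b and not c)) or a), 0
2. not (Dia Dia not (b and not c) implies Dia not (b and not c)), 0   [neg-or-rule on 1]
3. not a, 0   [neg-or-rule on 1]
4. Dia Dia not (b and not c), 0   [neg-implies-rule on 2]
5. not Dia not (b and not c), 0   [neg-implies-rule on 2]
6. b and not c, 0   [neg-Dia-rule on 5 via 0R0]
7. b, 0   [and-rule on 6]
8. not c, 0   [and-rule on 6]
9. Dia not (b and not c), 1   [Dia-rule on 4: fresh world 1, 0R1]
10. b and not c, 1   [neg-Dia-rule on 5 via 0R1]
11. b, 1   [and-rule on 10]
12. not c, 1   [and-rule on 10]
13. not (b and not c), 2   [Dia-rule on 9: fresh world 2, 1R2]
14. c, 2   [neg-and-rule on 13 (branches; this branch)]
Accessibility: 0R0, 0R1, 1R1, 1R2, 2R2
Complete open branch: countermodel on a T-frame, so not valid in T, nor in K (the same frame is also a K-frame).
S4-tableau for the negation not ((Dia Dia not (b and not c) implies Dia not (b and not c)) or a):
1. not ((Dia Dia not (b and not c) implies Dia not (b and not c)) or a), 0
2. not (Dia Dia not (b and not c) implies Dia not (b and not c)), 0   [neg-or-rule on 1]
3. not a, 0   [neg-or-rule on 1]
4. Dia Dia not (b and not c), 0   [neg-implies-rule on 2]
5. not Dia not (b and not c), 0   [neg-implies-rule on 2]
6. b and not c, 0   [neg-Dia-rule on 5 via 0R0]
7. b, 0   [and-rule on 6]
8. not c, 0   [and-rule on 6]
9. Dia not (b and not c), 1   [Dia-rule on 4: fresh world 1, 0R1]
10. b and not c, 1   [neg-Dia-rule on 5 via 0R1]
11. b, 1   [and-rule on 10]
12. not c, 1   [and-rule on 10]
13. not (b and not c), 2   [Dia-rule on 9: fresh world 2, 1R2]
14. b and not c, 2   [neg-Dia-rule on 5 via 0R2]
15. b, 2   [and-rule on 14]
16. not c, 2   [and-rule on 14]
17. c, 2   [neg-and-rule on 13 (branches; this branch)]
Accessibility: 0R0, 0R1, 0R2, 1R1, 1R2, 2R2
Branch closes: c and not c both at 2.
Every branch closes (one shown): valid in S4, hence also in S5 (every theorem of S4 is a theorem of S5).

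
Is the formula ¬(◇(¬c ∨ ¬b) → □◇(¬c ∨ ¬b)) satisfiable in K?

1. ¬(◇(¬c ∨ ¬b) → □◇(¬c ∨ ¬b)), u
2. ◇(¬c ∨ ¬b), u   [¬→-rule on 1]
3. ¬□◇(¬c ∨ ¬b), u   [¬→-rule on 1]
4. ¬c ∨ ¬b, v   [◇-rule on 2: fresh world v, uRv]
5. ¬b, v   [∨-rule on 4 (branches; this branch)]
6. ¬◇(¬c ∨ ¬b), w   [¬□-rule on 3: fresh world w, uRw]
Accessibility: uRv, uRw

Yes, satisfiable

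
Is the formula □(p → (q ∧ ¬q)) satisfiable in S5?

1. □(p → (q ∧ ¬q)), 0
2. p → (q ∧ ¬q), 0
3. ¬p, 0
Accessibility: 0R0

Satisfiable (open branch found)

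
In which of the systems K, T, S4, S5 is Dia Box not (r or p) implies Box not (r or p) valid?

S5

S4-tableau for the negation not (Dia Box not (r or p) implies Box not (r or p)):
1. not (Dia Box not (r or p) implies Box not (r or p)), u
2. Dia Box not (r or p), u
3. not Box not (r or p), u
4. Box not (r or p), v
5. not (r or p), v
6. not r, v
7. not p, v
8. r or p, w
9. p, w
Accessibility: uRu, uRv, uRw, vRv, wRw
Complete open branch: countermodel on an S4-frame, so not valid in S4, nor in K, T (the same frame is also a K-frame and a T-frame).
S5-tableau for the negation not (Dia Box not (r or p) implies Box not (r or p)):
1. not (Dia Box not (r or p) implies Box not (r or p)), u
2. Dia Box not (r or p), u
3. not Box not (r or p), u
4. Box not (r or p), v
5. not (r or p), u
6. not r, u
7. not p, u
8. not (r or p), v
9. not r, v
10. not p, v
11. r or p, w
12. not (r or p), w
13. not r, w
14. not p, w
15. p, w
Accessibility: uRu, uRv, uRw, vRu, vRv, vRw, wRu, wRv, wRw
Branch closes: p and not p both at w.
Every branch closes (one shown): valid in S5.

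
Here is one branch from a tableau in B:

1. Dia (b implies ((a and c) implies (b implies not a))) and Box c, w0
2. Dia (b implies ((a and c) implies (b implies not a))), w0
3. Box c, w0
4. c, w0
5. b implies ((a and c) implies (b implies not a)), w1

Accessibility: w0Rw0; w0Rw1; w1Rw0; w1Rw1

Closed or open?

Not closed

No atom appears with both signs at the same world.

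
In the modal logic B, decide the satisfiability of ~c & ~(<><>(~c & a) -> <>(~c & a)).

Satisfiable

1. ~c & ~(<><>(~c & a) -> <>(~c & a)), w0
2. ~c, w0   [&-rule on 1]
3. ~(<><>(~c & a) -> <>(~c & a)), w0   [&-rule on 1]
4. <><>(~c & a), w0   [~->-rule on 3]
5. ~<>(~c & a), w0   [~->-rule on 3]
6. ~(~c & a), w0   [~<>-rule on 5 via w0Rw0]
7. ~a, w0   [~&-rule on 6 (branches; this branch)]
8. <>(~c & a), w1   [<>-rule on 4: fresh world w1, w0Rw1]
9. ~(~c & a), w1   [~<>-rule on 5 via w0Rw1]
10. ~a, w1   [~&-rule on 9 (branches; this branch)]
11. ~c & a, w2   [<>-rule on 8: fresh world w2, w1Rw2]
12. ~c, w2   [&-rule on 11]
13. a, w2   [&-rule on 11]
Accessibility: w0Rw0, w0Rw1, w1Rw0, w1Rw1, w1Rw2, w2Rw1, w2Rw2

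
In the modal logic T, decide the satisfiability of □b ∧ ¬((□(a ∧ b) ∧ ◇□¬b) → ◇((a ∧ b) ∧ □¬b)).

1. □b ∧ ¬((□(a ∧ b) ∧ ◇□¬b) → ◇((a ∧ b) ∧ □¬b)), u
2. □b, u
3. ¬((□(a ∧ b) ∧ ◇□¬b) → ◇((a ∧ b) ∧ □¬b)), u
4. □(a ∧ b) ∧ ◇□¬b, u
5. ¬◇((a ∧ b) ∧ □¬b), u
6. □(a ∧ b), u
7. ◇□¬b, u
8. b, u
9. ¬((a ∧ b) ∧ □¬b), u
10. a ∧ b, u
11. a, u
12. ¬□¬b, u
13. □¬b, v
14. b, v
15. ¬((a ∧ b) ∧ □¬b), v
16. a ∧ b, v
17. a, v
18. ¬b, v
Accessibility: uRu, uRv, vRv
Branch closes: b and ¬b both at v.
(One branch shown.) All branches close.

Unsatisfiable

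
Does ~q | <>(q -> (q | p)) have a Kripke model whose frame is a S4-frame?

Satisfiable

1. ~q | <>(q -> (q | p)), 0
2. <>(q -> (q | p)), 0
3. q -> (q | p), 1
4. q | p, 1
5. p, 1
Accessibility: 0R0, 0R1, 1R1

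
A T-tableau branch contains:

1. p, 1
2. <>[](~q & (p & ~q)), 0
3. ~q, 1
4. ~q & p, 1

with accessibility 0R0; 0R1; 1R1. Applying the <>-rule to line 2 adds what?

a fresh world 2 with 0R2, and [](~q & (p & ~q)) at 2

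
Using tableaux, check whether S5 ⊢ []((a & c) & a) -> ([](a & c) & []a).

Tableau for the negation ~([]((a & c) & a) -> ([](a & c) & []a)):
1. ~([]((a & c) & a) -> ([](a & c) & []a)), w0
2. []((a & c) & a), w0   [~->-rule on 1]
3. ~([](a & c) & []a), w0   [~->-rule on 1]
4. (a & c) & a, w0   [[]-rule on 2 via w0Rw0]
5. a & c, w0   [&-rule on 4]
6. a, w0   [&-rule on 4]
7. c, w0   [&-rule on 5]
8. ~[](a & c), w0   [~&-rule on 3 (branches; this branch)]
9. ~(a & c), w1   [~[]-rule on 8: fresh world w1, w0Rw1]
10. (a & c) & a, w1   [[]-rule on 2 via w0Rw1]
11. a & c, w1   [&-rule on 10]
12. a, w1   [&-rule on 10]
13. c, w1   [&-rule on 11]
14. ~c, w1   [~&-rule on 9 (branches; this branch)]
Accessibility: w0Rw0, w0Rw1, w1Rw0, w1Rw1
Branch closes: c and ~c both at w1.
All branches of the negation close; one closing branch shown above.

Valid in S5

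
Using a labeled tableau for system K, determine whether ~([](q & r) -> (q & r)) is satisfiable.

Satisfiable

1. ~([](q & r) -> (q & r)), u
2. [](q & r), u
3. ~(q & r), u
4. ~r, u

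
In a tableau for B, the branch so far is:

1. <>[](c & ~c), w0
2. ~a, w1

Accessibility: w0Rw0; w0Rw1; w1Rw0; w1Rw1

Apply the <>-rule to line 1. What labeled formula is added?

a fresh world w2 with w0Rw2, and [](c & ~c) at w2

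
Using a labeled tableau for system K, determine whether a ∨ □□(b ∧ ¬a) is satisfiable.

1. a ∨ □□(b ∧ ¬a), 0
2. □□(b ∧ ¬a), 0

Yes, satisfiable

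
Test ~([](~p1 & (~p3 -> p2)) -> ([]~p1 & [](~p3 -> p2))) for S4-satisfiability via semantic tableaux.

1. ~([](~p1 & (~p3 -> p2)) -> ([]~p1 & [](~p3 -> p2))), w0
2. [](~p1 & (~p3 -> p2)), w0
3. ~([]~p1 & [](~p3 -> p2)), w0
4. ~p1 & (~p3 -> p2), w0
5. ~p1, w0
6. ~p3 -> p2, w0
7. ~[](~p3 -> p2), w0
8. p2, w0
9. ~(~p3 -> p2), w1
10. ~p3, w1
11. ~p2, w1
12. ~p1 & (~p3 -> p2), w1
13. ~p1, w1
14. ~p3 -> p2, w1
15. p2, w1
Accessibility: w0Rw0, w0Rw1, w1Rw1
Branch closes: p2 and ~p2 both at w1.
(One branch shown.) All branches close.

No, unsatisfiable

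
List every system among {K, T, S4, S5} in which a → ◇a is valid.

T, S4, S5

K-tableau for the negation ¬(a → ◇a):
1. ¬(a → ◇a), 0
2. a, 0
3. ¬◇a, 0
Complete open branch: countermodel on a K-frame, so not valid in K.
T-tableau for the negation ¬(a → ◇a):
1. ¬(a → ◇a), 0
2. a, 0
3. ¬◇a, 0
4. ¬a, 0
Accessibility: 0R0
Branch closes: a and ¬a both at 0.
Every branch closes (one shown): valid in T, hence also in S4, S5 (every theorem of T is a theorem of S4 and S5).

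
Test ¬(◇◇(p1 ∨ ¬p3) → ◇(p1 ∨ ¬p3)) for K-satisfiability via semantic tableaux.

1. ¬(◇◇(p1 ∨ ¬p3) → ◇(p1 ∨ ¬p3)), w0
2. ◇◇(p1 ∨ ¬p3), w0   [¬→-rule on 1]
3. ¬◇(p1 ∨ ¬p3), w0   [¬→-rule on 1]
4. ◇(p1 ∨ ¬p3), w1   [◇-rule on 2: fresh world w1, w0Rw1]
5. ¬(p1 ∨ ¬p3), w1   [¬◇-rule on 3 via w0Rw1]
6. ¬p1, w1   [¬∨-rule on 5]
7. p3, w1   [¬∨-rule on 5]
8. p1 ∨ ¬p3, w2   [◇-rule on 4: fresh world w2, w1Rw2]
9. ¬p3, w2   [∨-rule on 8 (branches; this branch)]
Accessibility: w0Rw1, w1Rw2

Yes, satisfiable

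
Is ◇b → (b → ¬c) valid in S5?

Tableau for the negation ¬(◇b → (b → ¬c)):
1. ¬(◇b → (b → ¬c)), 0
2. ◇b, 0   [¬→-rule on 1]
3. ¬(b → ¬c), 0   [¬→-rule on 1]
4. b, 0   [¬→-rule on 3]
5. c, 0   [¬→-rule on 3]
6. b, 1   [◇-rule on 2: fresh world 1, 0R1]
Accessibility: 0R0, 0R1, 1R0, 1R1
The negation has an open branch (countermodel exists).

Not valid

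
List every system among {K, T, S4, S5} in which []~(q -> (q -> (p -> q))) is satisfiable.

T-tableau for the formula:
1. []~(q -> (q -> (p -> q))), u
2. ~(q -> (q -> (p -> q))), u   [[]-rule on 1 via uRu]
3. q, u   [~->-rule on 2]
4. ~(q -> (p -> q)), u   [~->-rule on 2]
5. ~(p -> q), u   [~->-rule on 4]
6. p, u   [~->-rule on 5]
7. ~q, u   [~->-rule on 5]
Accessibility: uRu
Branch closes: q and ~q both at u.
Every branch closes (one shown): unsatisfiable in T, hence also in S4, S5 (every S4/S5-frame is a T-frame).
K-tableau for the formula:
1. []~(q -> (q -> (p -> q))), u
Complete open branch: satisfiable in K.

K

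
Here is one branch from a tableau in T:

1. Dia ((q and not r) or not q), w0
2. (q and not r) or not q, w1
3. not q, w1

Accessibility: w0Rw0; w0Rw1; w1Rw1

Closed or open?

No world carries both an atom and its negation.

No, open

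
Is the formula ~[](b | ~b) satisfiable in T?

1. ~[](b | ~b), w0
2. ~(b | ~b), w1
3. ~b, w1
4. b, w1
Accessibility: w0Rw0, w0Rw1, w1Rw1
Branch closes: b and ~b both at w1.
All branches of the tableau close; one closing branch shown above.

Unsatisfiable (every branch closes)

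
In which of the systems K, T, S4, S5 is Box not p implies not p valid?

K-tableau for the negation not (Box not p implies not p):
1. not (Box not p implies not p), u
2. Box not p, u
3. p, u
Complete open branch: countermodel on a K-frame, so not valid in K.
T-tableau for the negation not (Box not p implies not p):
1. not (Box not p implies not p), u
2. Box not p, u
3. p, u
4. not p, u
Accessibility: uRu
Branch closes: p and not p both at u.
Every branch closes (one shown): valid in T, hence also in S4, S5 (every theorem of T is a theorem of S4 and S5).

T, S4, S5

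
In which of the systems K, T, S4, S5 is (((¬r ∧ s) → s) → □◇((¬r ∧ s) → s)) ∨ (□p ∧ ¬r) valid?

K-tableau for the negation ¬((((¬r ∧ s) → s) → □◇((¬r ∧ s) → s)) ∨ (□p ∧ ¬r)):
1. ¬((((¬r ∧ s) → s) → □◇((¬r ∧ s) → s)) ∨ (□p ∧ ¬r)), 0
2. ¬(((¬r ∧ s) → s) → □◇((¬r ∧ s) → s)), 0
3. ¬(□p ∧ ¬r), 0
4. (¬r ∧ s) → s, 0
5. ¬□◇((¬r ∧ s) → s), 0
6. r, 0
7. s, 0
8. ¬◇((¬r ∧ s) → s), 1
Accessibility: 0R1
Complete open branch: countermodel on a K-frame, so not valid in K.
T-tableau for the negation ¬((((¬r ∧ s) → s) → □◇((¬r ∧ s) → s)) ∨ (□p ∧ ¬r)):
1. ¬((((¬r ∧ s) → s) → □◇((¬r ∧ s) → s)) ∨ (□p ∧ ¬r)), 0
2. ¬(((¬r ∧ s) → s) → □◇((¬r ∧ s) → s)), 0
3. ¬(□p ∧ ¬r), 0
4. (¬r ∧ s) → s, 0
5. ¬□◇((¬r ∧ s) → s), 0
6. r, 0
7. ¬(¬r ∧ s), 0
8. ¬s, 0
9. ¬◇((¬r ∧ s) → s), 1
10. ¬((¬r ∧ s) → s), 1
11. ¬r ∧ s, 1
12. ¬s, 1
13. ¬r, 1
14. s, 1
Accessibility: 0R0, 0R1, 1R1
Branch closes: s and ¬s both at 1.
Every branch closes (one shown): valid in T, hence also in S4, S5 (every theorem of T is a theorem of S4 and S5).

T, S4, S5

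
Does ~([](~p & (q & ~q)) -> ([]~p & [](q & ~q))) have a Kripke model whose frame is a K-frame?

1. ~([](~p & (q & ~q)) -> ([]~p & [](q & ~q))), 0
2. [](~p & (q & ~q)), 0   [~->-rule on 1]
3. ~([]~p & [](q & ~q)), 0   [~->-rule on 1]
4. ~[](q & ~q), 0   [~&-rule on 3 (branches; this branch)]
5. ~(q & ~q), 1   [~[]-rule on 4: fresh world 1, 0R1]
6. ~p & (q & ~q), 1   [[]-rule on 2 via 0R1]
7. ~p, 1   [&-rule on 6]
8. q & ~q, 1   [&-rule on 6]
9. q, 1   [&-rule on 8]
10. ~q, 1   [&-rule on 8]
Accessibility: 0R1
Branch closes: q and ~q both at 1.
All branches of the tableau close; one closing branch shown above.

No, unsatisfiable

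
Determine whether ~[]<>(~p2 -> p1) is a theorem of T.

No, not valid

Tableau for the negation []<>(~p2 -> p1):
1. []<>(~p2 -> p1), 0
2. <>(~p2 -> p1), 0
3. ~p2 -> p1, 1
4. <>(~p2 -> p1), 1
5. p1, 1
6. ~p2 -> p1, 2
7. p1, 2
Accessibility: 0R0, 0R1, 1R1, 1R2, 2R2
The negation has an open branch (countermodel exists).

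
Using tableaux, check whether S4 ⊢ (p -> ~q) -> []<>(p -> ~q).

Tableau for the negation ~((p -> ~q) -> []<>(p -> ~q)):
1. ~((p -> ~q) -> []<>(p -> ~q)), u
2. p -> ~q, u
3. ~[]<>(p -> ~q), u
4. ~q, u
5. ~<>(p -> ~q), v
6. ~(p -> ~q), v
7. p, v
8. q, v
Accessibility: uRu, uRv, vRv
The negation has an open branch (countermodel exists).

No, not valid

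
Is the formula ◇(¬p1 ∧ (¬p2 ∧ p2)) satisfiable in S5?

Unsatisfiable (every branch closes)

1. ◇(¬p1 ∧ (¬p2 ∧ p2)), u
2. ¬p1 ∧ (¬p2 ∧ p2), v
3. ¬p1, v
4. ¬p2 ∧ p2, v
5. ¬p2, v
6. p2, v
Accessibility: uRu, uRv, vRu, vRv
Branch closes: p2 and ¬p2 both at v.
(One branch shown.) All branches close.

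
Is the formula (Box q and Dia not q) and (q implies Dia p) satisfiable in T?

Unsatisfiable (every branch closes)

1. (Box q and Dia not q) and (q implies Dia p), w0
2. Box q and Dia not q, w0
3. q implies Dia p, w0
4. Box q, w0
5. Dia not q, w0
6. q, w0
7. Dia p, w0
8. not q, w1
9. q, w1
Accessibility: w0Rw0, w0Rw1, w1Rw1
Branch closes: q and not q both at w1.
(One branch shown.) All branches close.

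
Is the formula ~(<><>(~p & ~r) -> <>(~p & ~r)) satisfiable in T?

Yes, satisfiable

1. ~(<><>(~p & ~r) -> <>(~p & ~r)), u
2. <><>(~p & ~r), u
3. ~<>(~p & ~r), u
4. ~(~p & ~r), u
5. r, u
6. <>(~p & ~r), v
7. ~(~p & ~r), v
8. r, v
9. ~p & ~r, w
10. ~p, w
11. ~r, w
Accessibility: uRu, uRv, vRv, vRw, wRw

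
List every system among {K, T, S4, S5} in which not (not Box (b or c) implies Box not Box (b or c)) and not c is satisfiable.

S5-tableau for the formula:
1. not (not Box (b or c) implies Box not Box (b or c)) and not c, 0
2. not (not Box (b or c) implies Box not Box (b or c)), 0   [and-rule on 1]
3. not c, 0   [and-rule on 1]
4. not Box (b or c), 0   [neg-implies-rule on 2]
5. not Box not Box (b or c), 0   [neg-implies-rule on 2]
6. not (b or c), 1   [neg-Box-rule on 4: fresh world 1, 0R1]
7. not b, 1   [neg-or-rule on 6]
8. not c, 1   [neg-or-rule on 6]
9. Box (b or c), 2   [neg-Box-rule on 5: fresh world 2, 0R2]
10. b or c, 0   [Box-rule on 9 via 2R0]
11. b or c, 1   [Box-rule on 9 via 2R1]
12. b or c, 2   [Box-rule on 9 via 2R2]
13. b, 0   [or-rule on 10 (branches; this branch)]
14. c, 1   [or-rule on 11 (branches; this branch)]
Accessibility: 0R0, 0R1, 0R2, 1R0, 1R1, 1R2, 2R0, 2R1, 2R2
Branch closes: c and not c both at 1.
Every branch closes (one shown): unsatisfiable in S5.
S4-tableau for the formula:
1. not (not Box (b or c) implies Box not Box (b or c)) and not c, 0
2. not (not Box (b or c) implies Box not Box (b or c)), 0   [and-rule on 1]
3. not c, 0   [and-rule on 1]
4. not Box (b or c), 0   [neg-implies-rule on 2]
5. not Box not Box (b or c), 0   [neg-implies-rule on 2]
6. not (b or c), 1   [neg-Box-rule on 4: fresh world 1, 0R1]
7. not b, 1   [neg-or-rule on 6]
8. not c, 1   [neg-or-rule on 6]
9. Box (b or c), 2   [neg-Box-rule on 5: fresh world 2, 0R2]
10. b or c, 2   [Box-rule on 9 via 2R2]
11. c, 2   [or-rule on 10 (branches; this branch)]
Accessibility: 0R0, 0R1, 0R2, 1R1, 2R2
Complete open branch: satisfiable in S4, hence also in K, T (this S4-model is also a K-model and a T-model).

K, T, S4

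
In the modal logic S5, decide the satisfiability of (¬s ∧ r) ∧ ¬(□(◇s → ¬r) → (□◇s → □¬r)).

Unsatisfiable (every branch closes)

1. (¬s ∧ r) ∧ ¬(□(◇s → ¬r) → (□◇s → □¬r)), w0
2. ¬s ∧ r, w0
3. ¬(□(◇s → ¬r) → (□◇s → □¬r)), w0
4. ¬s, w0
5. r, w0
6. □(◇s → ¬r), w0
7. ¬(□◇s → □¬r), w0
8. □◇s, w0
9. ¬□¬r, w0
10. ◇s → ¬r, w0
11. ◇s, w0
12. ¬◇s, w0
13. r, w1
14. ◇s → ¬r, w1
15. ◇s, w1
16. ¬s, w1
17. ¬◇s, w1
18. s, w2
19. ◇s → ¬r, w2
20. ◇s, w2
21. ¬s, w2
Accessibility: w0Rw0, w0Rw1, w0Rw2, w1Rw0, w1Rw1, w1Rw2, w2Rw0, w2Rw1, w2Rw2
Branch closes: s and ¬s both at w2.
(One branch shown.) All branches close.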